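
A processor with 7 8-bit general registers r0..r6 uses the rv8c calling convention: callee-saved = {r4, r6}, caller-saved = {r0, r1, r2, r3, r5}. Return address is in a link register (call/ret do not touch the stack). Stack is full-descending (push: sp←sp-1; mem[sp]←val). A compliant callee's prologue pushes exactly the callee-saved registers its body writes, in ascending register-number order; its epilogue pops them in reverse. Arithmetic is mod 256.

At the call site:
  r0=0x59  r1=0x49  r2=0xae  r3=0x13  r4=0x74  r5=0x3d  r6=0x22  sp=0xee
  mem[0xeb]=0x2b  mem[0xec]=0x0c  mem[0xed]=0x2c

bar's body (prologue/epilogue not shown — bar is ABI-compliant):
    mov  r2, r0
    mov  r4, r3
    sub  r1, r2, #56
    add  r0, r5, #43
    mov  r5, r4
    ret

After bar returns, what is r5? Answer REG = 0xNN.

prologue: push r4 -> mem[0xed]=0x74, sp=0xed
body[0] mov  r2, r0 -> r2=0x59
body[1] mov  r4, r3 -> r4=0x13
body[2] sub  r1, r2, #56 -> r1=0x21
body[3] add  r0, r5, #43 -> r0=0x68
body[4] mov  r5, r4 -> r5=0x13
epilogue: pop r4=0x74, sp=0xee
r5 is caller-saved -> body value

REG = 0x13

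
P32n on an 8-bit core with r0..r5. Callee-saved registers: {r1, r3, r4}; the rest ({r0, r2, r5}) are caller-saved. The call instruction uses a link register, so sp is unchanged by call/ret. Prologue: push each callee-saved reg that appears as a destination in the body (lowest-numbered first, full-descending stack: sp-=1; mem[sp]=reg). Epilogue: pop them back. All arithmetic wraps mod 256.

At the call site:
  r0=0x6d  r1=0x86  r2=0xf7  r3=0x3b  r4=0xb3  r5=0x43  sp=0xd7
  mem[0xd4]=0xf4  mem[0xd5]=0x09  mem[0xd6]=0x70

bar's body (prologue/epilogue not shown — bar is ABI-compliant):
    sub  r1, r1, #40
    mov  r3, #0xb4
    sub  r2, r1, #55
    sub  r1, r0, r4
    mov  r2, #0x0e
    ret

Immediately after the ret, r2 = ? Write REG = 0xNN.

prologue: push r1 → mem[0xd6]=0x86, sp=0xd6
prologue: push r3 → mem[0xd5]=0x3b, sp=0xd5
body[0] sub  r1, r1, #40 → r1=0x5e
body[1] mov  r3, #0xb4 → r3=0xb4
body[2] sub  r2, r1, #55 → r2=0x27
body[3] sub  r1, r0, r4 → r1=0xba
body[4] mov  r2, #0x0e → r2=0x0e
epilogue: pop r3=0x3b, sp=0xd6
epilogue: pop r1=0x86, sp=0xd7
r2 is caller-saved → body value

REG = 0x0e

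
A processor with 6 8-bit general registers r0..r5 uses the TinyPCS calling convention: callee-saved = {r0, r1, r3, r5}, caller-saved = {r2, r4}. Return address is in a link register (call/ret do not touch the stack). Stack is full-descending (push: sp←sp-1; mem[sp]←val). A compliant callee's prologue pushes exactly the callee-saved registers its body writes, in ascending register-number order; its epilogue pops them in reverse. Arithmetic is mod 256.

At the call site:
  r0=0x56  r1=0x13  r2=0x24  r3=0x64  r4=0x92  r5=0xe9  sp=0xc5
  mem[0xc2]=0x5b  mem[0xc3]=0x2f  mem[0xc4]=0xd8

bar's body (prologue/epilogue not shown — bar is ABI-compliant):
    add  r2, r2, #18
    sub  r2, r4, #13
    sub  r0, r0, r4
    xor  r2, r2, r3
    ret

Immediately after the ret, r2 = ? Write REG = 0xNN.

prologue: push r0 -> mem[0xc4]=0x56, sp=0xc4
body[0] add  r2, r2, #18 -> r2=0x36
body[1] sub  r2, r4, #13 -> r2=0x85
body[2] sub  r0, r0, r4 -> r0=0xc4
body[3] xor  r2, r2, r3 -> r2=0xe1
epilogue: pop r0=0x56, sp=0xc5
r2 is caller-saved -> body value

REG = 0xe1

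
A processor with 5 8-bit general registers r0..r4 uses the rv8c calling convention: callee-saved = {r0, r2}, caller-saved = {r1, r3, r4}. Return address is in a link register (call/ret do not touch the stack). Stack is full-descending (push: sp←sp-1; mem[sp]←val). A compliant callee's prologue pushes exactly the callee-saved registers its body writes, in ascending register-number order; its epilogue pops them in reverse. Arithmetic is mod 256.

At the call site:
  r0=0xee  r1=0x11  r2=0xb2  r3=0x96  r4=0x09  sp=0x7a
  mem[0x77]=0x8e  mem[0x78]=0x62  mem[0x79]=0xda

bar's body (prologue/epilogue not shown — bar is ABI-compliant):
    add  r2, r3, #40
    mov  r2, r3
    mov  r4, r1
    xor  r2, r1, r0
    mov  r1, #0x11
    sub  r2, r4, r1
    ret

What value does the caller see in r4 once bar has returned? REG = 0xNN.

REG = 0x11

prologue: push r2 → mem[0x79]=0xb2, sp=0x79
body[0] add  r2, r3, #40 → r2=0xbe
body[1] mov  r2, r3 → r2=0x96
body[2] mov  r4, r1 → r4=0x11
body[3] xor  r2, r1, r0 → r2=0xff
body[4] mov  r1, #0x11 → r1=0x11
body[5] sub  r2, r4, r1 → r2=0x00
epilogue: pop r2=0xb2, sp=0x7a
r4 is caller-saved → body value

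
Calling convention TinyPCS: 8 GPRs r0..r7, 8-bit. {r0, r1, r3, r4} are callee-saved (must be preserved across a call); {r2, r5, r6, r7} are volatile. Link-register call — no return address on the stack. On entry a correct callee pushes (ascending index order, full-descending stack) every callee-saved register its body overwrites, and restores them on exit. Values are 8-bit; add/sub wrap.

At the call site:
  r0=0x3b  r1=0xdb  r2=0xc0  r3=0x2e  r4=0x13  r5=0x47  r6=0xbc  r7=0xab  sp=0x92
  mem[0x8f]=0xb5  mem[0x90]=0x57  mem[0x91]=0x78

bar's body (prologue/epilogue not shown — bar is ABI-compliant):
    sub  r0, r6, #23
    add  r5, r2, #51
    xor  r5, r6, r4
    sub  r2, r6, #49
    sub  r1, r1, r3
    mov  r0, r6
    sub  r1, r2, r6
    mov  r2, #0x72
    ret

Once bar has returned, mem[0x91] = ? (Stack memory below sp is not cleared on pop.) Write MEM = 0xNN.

MEM = 0x3b

prologue: push r0 → mem[0x91]=0x3b, sp=0x91
prologue: push r1 → mem[0x90]=0xdb, sp=0x90
body[0] sub  r0, r6, #23 → r0=0xa5
body[1] add  r5, r2, #51 → r5=0xf3
body[2] xor  r5, r6, r4 → r5=0xaf
body[3] sub  r2, r6, #49 → r2=0x8b
body[4] sub  r1, r1, r3 → r1=0xad
body[5] mov  r0, r6 → r0=0xbc
body[6] sub  r1, r2, r6 → r1=0xcf
body[7] mov  r2, #0x72 → r2=0x72
epilogue: pop r1=0xdb, sp=0x91
epilogue: pop r0=0x3b, sp=0x92
prologue pushed ['r0', 'r1'] at ['0x91', '0x90']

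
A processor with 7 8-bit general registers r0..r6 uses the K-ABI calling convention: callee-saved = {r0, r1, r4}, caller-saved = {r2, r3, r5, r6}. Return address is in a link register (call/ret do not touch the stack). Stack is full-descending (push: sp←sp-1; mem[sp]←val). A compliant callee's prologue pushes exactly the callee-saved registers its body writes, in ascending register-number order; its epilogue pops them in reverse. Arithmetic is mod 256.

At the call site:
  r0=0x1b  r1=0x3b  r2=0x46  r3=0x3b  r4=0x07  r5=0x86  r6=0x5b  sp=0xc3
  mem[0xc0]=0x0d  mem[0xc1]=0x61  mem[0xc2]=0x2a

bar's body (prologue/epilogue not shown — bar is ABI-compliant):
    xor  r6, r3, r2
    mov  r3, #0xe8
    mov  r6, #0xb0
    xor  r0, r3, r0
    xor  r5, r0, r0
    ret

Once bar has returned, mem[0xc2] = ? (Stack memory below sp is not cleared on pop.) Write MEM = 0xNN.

MEM = 0x1b

prologue: push r0 → mem[0xc2]=0x1b, sp=0xc2
body[0] xor  r6, r3, r2 → r6=0x7d
body[1] mov  r3, #0xe8 → r3=0xe8
body[2] mov  r6, #0xb0 → r6=0xb0
body[3] xor  r0, r3, r0 → r0=0xf3
body[4] xor  r5, r0, r0 → r5=0x00
epilogue: pop r0=0x1b, sp=0xc3
prologue pushed ['r0'] at ['0xc2']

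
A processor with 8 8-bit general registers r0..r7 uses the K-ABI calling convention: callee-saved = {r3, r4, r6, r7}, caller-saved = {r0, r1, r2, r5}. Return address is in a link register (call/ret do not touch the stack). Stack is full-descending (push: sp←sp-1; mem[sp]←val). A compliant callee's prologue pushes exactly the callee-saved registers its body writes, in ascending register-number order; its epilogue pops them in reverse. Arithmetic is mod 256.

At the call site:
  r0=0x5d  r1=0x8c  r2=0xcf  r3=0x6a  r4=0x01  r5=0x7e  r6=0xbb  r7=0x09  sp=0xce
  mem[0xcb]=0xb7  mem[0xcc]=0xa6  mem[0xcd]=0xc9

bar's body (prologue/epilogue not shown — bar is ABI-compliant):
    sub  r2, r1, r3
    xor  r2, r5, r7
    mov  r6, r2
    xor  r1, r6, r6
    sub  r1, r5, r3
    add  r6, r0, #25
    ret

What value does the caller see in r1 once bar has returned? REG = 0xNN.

prologue: push r6 -> mem[0xcd]=0xbb, sp=0xcd
body[0] sub  r2, r1, r3 -> r2=0x22
body[1] xor  r2, r5, r7 -> r2=0x77
body[2] mov  r6, r2 -> r6=0x77
body[3] xor  r1, r6, r6 -> r1=0x00
body[4] sub  r1, r5, r3 -> r1=0x14
body[5] add  r6, r0, #25 -> r6=0x76
epilogue: pop r6=0xbb, sp=0xce
r1 is caller-saved -> body value

REG = 0x14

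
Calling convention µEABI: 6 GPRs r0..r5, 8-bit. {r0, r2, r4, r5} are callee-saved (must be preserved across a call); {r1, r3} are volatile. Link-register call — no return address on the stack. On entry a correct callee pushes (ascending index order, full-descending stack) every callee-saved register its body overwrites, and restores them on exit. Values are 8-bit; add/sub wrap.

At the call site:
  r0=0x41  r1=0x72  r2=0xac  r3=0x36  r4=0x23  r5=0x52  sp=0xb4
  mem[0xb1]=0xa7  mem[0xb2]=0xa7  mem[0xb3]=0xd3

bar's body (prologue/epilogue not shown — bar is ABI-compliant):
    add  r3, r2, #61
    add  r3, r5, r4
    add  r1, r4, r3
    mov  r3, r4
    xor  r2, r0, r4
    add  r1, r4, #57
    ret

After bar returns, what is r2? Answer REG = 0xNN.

prologue: push r2 → mem[0xb3]=0xac, sp=0xb3
body[0] add  r3, r2, #61 → r3=0xe9
body[1] add  r3, r5, r4 → r3=0x75
body[2] add  r1, r4, r3 → r1=0x98
body[3] mov  r3, r4 → r3=0x23
body[4] xor  r2, r0, r4 → r2=0x62
body[5] add  r1, r4, #57 → r1=0x5c
epilogue: pop r2=0xac, sp=0xb4
r2 is callee-saved → restored

REG = 0xac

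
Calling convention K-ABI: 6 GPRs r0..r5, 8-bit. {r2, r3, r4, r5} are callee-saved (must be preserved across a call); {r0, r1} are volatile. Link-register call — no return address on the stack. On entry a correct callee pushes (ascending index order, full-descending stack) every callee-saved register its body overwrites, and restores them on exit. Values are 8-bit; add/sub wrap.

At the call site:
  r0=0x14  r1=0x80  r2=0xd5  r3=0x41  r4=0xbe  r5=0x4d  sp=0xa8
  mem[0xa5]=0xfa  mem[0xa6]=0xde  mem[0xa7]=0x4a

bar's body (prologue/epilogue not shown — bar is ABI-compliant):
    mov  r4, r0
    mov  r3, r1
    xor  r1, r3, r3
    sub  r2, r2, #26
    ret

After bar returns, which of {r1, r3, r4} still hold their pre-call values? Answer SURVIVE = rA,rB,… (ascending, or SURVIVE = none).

prologue: push r2 → mem[0xa7]=0xd5, sp=0xa7
prologue: push r3 → mem[0xa6]=0x41, sp=0xa6
prologue: push r4 → mem[0xa5]=0xbe, sp=0xa5
body[0] mov  r4, r0 → r4=0x14
body[1] mov  r3, r1 → r3=0x80
body[2] xor  r1, r3, r3 → r1=0x00
body[3] sub  r2, r2, #26 → r2=0xbb
epilogue: pop r4=0xbe, sp=0xa6
epilogue: pop r3=0x41, sp=0xa7
epilogue: pop r2=0xd5, sp=0xa8
r1: caller-saved, written=True
r3: callee-saved, written=True
r4: callee-saved, written=True

SURVIVE = r3,r4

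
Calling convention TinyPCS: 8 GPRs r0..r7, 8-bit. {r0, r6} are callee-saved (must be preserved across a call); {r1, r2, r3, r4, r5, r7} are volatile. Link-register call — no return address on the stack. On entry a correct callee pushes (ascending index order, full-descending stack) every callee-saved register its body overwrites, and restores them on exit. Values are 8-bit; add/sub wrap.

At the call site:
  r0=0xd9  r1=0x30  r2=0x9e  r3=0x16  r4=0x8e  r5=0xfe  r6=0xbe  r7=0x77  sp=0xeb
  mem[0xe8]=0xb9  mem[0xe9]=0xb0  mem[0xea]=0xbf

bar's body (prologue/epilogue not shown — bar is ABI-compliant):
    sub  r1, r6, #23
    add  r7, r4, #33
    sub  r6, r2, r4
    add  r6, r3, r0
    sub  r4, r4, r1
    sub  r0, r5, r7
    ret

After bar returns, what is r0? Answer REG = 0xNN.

REG = 0xd9

prologue: push r0 -> mem[0xea]=0xd9, sp=0xea
prologue: push r6 -> mem[0xe9]=0xbe, sp=0xe9
body[0] sub  r1, r6, #23 -> r1=0xa7
body[1] add  r7, r4, #33 -> r7=0xaf
body[2] sub  r6, r2, r4 -> r6=0x10
body[3] add  r6, r3, r0 -> r6=0xef
body[4] sub  r4, r4, r1 -> r4=0xe7
body[5] sub  r0, r5, r7 -> r0=0x4f
epilogue: pop r6=0xbe, sp=0xea
epilogue: pop r0=0xd9, sp=0xeb
r0 is callee-saved -> restored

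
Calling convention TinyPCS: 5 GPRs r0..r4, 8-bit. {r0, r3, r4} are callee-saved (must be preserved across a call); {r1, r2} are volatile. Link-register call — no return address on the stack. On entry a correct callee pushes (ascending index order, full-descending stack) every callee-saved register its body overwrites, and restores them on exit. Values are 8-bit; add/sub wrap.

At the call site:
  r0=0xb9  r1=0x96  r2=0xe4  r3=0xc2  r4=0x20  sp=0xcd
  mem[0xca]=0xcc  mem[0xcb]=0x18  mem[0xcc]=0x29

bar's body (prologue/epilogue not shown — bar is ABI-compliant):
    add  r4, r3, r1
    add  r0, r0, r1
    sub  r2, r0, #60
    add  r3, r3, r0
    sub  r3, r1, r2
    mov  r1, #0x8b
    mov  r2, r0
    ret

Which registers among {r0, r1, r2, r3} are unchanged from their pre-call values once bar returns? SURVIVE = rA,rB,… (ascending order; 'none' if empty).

prologue: push r0 -> mem[0xcc]=0xb9, sp=0xcc
prologue: push r3 -> mem[0xcb]=0xc2, sp=0xcb
prologue: push r4 -> mem[0xca]=0x20, sp=0xca
body[0] add  r4, r3, r1 -> r4=0x58
body[1] add  r0, r0, r1 -> r0=0x4f
body[2] sub  r2, r0, #60 -> r2=0x13
body[3] add  r3, r3, r0 -> r3=0x11
body[4] sub  r3, r1, r2 -> r3=0x83
body[5] mov  r1, #0x8b -> r1=0x8b
body[6] mov  r2, r0 -> r2=0x4f
epilogue: pop r4=0x20, sp=0xcb
epilogue: pop r3=0xc2, sp=0xcc
epilogue: pop r0=0xb9, sp=0xcd
r0: callee-saved, written=True
r1: caller-saved, written=True
r2: caller-saved, written=True
r3: callee-saved, written=True

SURVIVE = r0,r3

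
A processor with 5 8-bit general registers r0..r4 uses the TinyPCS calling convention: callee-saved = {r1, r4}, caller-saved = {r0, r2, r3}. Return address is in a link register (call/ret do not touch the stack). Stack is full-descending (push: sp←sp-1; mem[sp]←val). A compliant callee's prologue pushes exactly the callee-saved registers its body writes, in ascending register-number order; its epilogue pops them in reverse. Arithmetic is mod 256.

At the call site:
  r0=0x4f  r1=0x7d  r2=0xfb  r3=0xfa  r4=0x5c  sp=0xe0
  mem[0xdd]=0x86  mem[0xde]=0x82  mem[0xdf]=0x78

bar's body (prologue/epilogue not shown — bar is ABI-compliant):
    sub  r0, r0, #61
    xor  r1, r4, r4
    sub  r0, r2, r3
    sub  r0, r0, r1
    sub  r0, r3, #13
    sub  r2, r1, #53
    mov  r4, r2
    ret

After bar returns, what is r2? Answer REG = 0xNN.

REG = 0xcb

prologue: push r1 -> mem[0xdf]=0x7d, sp=0xdf
prologue: push r4 -> mem[0xde]=0x5c, sp=0xde
body[0] sub  r0, r0, #61 -> r0=0x12
body[1] xor  r1, r4, r4 -> r1=0x00
body[2] sub  r0, r2, r3 -> r0=0x01
body[3] sub  r0, r0, r1 -> r0=0x01
body[4] sub  r0, r3, #13 -> r0=0xed
body[5] sub  r2, r1, #53 -> r2=0xcb
body[6] mov  r4, r2 -> r4=0xcb
epilogue: pop r4=0x5c, sp=0xdf
epilogue: pop r1=0x7d, sp=0xe0
r2 is caller-saved -> body value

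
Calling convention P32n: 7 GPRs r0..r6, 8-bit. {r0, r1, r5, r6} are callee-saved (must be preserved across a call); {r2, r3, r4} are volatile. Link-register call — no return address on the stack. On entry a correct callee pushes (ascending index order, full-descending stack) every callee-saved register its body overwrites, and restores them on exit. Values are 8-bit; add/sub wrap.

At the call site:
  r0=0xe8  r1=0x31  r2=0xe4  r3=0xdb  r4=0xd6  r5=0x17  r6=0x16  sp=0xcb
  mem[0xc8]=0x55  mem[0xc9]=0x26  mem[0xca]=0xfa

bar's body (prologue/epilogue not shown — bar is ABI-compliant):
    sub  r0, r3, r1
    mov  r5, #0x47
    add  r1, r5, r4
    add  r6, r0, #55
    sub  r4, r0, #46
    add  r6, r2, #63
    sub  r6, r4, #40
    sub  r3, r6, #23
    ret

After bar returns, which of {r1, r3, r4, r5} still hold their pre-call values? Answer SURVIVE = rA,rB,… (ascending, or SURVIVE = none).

SURVIVE = r1,r5

prologue: push r0 → mem[0xca]=0xe8, sp=0xca
prologue: push r1 → mem[0xc9]=0x31, sp=0xc9
prologue: push r5 → mem[0xc8]=0x17, sp=0xc8
prologue: push r6 → mem[0xc7]=0x16, sp=0xc7
body[0] sub  r0, r3, r1 → r0=0xaa
body[1] mov  r5, #0x47 → r5=0x47
body[2] add  r1, r5, r4 → r1=0x1d
body[3] add  r6, r0, #55 → r6=0xe1
body[4] sub  r4, r0, #46 → r4=0x7c
body[5] add  r6, r2, #63 → r6=0x23
body[6] sub  r6, r4, #40 → r6=0x54
body[7] sub  r3, r6, #23 → r3=0x3d
epilogue: pop r6=0x16, sp=0xc8
epilogue: pop r5=0x17, sp=0xc9
epilogue: pop r1=0x31, sp=0xca
epilogue: pop r0=0xe8, sp=0xcb
r1: callee-saved, written=True
r3: caller-saved, written=True
r4: caller-saved, written=True
r5: callee-saved, written=True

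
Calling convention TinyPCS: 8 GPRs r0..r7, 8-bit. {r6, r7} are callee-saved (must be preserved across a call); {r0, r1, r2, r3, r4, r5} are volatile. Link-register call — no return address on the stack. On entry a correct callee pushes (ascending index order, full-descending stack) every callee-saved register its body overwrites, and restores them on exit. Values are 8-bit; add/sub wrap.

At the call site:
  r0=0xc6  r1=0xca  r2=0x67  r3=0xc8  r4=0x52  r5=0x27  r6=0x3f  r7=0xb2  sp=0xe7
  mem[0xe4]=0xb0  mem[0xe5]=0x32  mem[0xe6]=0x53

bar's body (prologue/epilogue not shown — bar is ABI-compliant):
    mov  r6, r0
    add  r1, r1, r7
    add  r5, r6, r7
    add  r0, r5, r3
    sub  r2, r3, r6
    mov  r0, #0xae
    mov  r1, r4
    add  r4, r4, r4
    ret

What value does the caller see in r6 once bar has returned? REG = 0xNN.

prologue: push r6 -> mem[0xe6]=0x3f, sp=0xe6
body[0] mov  r6, r0 -> r6=0xc6
body[1] add  r1, r1, r7 -> r1=0x7c
body[2] add  r5, r6, r7 -> r5=0x78
body[3] add  r0, r5, r3 -> r0=0x40
body[4] sub  r2, r3, r6 -> r2=0x02
body[5] mov  r0, #0xae -> r0=0xae
body[6] mov  r1, r4 -> r1=0x52
body[7] add  r4, r4, r4 -> r4=0xa4
epilogue: pop r6=0x3f, sp=0xe7
r6 is callee-saved -> restored

REG = 0x3f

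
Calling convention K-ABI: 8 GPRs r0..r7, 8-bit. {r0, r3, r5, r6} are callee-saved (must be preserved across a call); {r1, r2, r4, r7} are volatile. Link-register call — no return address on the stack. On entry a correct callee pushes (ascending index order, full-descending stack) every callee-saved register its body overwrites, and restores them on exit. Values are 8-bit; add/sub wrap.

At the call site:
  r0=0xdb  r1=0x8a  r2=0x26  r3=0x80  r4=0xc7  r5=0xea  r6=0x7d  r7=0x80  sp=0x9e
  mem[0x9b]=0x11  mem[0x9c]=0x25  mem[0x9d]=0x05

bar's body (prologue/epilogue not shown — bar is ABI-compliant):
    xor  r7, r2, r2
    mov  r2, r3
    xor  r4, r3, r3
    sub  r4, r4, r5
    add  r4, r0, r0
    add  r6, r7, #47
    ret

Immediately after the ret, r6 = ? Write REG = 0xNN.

prologue: push r6 → mem[0x9d]=0x7d, sp=0x9d
body[0] xor  r7, r2, r2 → r7=0x00
body[1] mov  r2, r3 → r2=0x80
body[2] xor  r4, r3, r3 → r4=0x00
body[3] sub  r4, r4, r5 → r4=0x16
body[4] add  r4, r0, r0 → r4=0xb6
body[5] add  r6, r7, #47 → r6=0x2f
epilogue: pop r6=0x7d, sp=0x9e
r6 is callee-saved → restored

REG = 0x7d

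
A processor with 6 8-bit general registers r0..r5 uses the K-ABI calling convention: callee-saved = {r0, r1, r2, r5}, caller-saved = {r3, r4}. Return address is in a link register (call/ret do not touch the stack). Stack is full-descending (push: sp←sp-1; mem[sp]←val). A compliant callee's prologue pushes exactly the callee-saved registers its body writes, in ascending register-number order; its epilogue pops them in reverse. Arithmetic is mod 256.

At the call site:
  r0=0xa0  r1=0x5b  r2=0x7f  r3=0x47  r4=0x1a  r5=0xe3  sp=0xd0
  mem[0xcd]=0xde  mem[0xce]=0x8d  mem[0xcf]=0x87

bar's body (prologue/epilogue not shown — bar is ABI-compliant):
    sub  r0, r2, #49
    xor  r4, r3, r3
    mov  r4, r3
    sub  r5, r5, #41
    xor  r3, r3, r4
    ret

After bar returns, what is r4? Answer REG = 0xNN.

REG = 0x47

prologue: push r0 -> mem[0xcf]=0xa0, sp=0xcf
prologue: push r5 -> mem[0xce]=0xe3, sp=0xce
body[0] sub  r0, r2, #49 -> r0=0x4e
body[1] xor  r4, r3, r3 -> r4=0x00
body[2] mov  r4, r3 -> r4=0x47
body[3] sub  r5, r5, #41 -> r5=0xba
body[4] xor  r3, r3, r4 -> r3=0x00
epilogue: pop r5=0xe3, sp=0xcf
epilogue: pop r0=0xa0, sp=0xd0
r4 is caller-saved -> body value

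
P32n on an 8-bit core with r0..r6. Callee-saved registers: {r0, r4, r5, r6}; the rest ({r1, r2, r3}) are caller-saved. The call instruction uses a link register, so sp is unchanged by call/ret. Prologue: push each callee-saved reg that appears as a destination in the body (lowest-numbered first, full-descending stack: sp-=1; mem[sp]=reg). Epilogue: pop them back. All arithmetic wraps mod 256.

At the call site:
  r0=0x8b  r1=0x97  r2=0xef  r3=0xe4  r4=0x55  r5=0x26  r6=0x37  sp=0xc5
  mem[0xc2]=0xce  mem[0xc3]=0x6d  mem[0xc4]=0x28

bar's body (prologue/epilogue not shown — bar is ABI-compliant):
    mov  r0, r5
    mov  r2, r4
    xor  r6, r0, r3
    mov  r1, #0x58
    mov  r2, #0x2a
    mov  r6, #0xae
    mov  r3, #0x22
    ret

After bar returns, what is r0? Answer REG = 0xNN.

prologue: push r0 → mem[0xc4]=0x8b, sp=0xc4
prologue: push r6 → mem[0xc3]=0x37, sp=0xc3
body[0] mov  r0, r5 → r0=0x26
body[1] mov  r2, r4 → r2=0x55
body[2] xor  r6, r0, r3 → r6=0xc2
body[3] mov  r1, #0x58 → r1=0x58
body[4] mov  r2, #0x2a → r2=0x2a
body[5] mov  r6, #0xae → r6=0xae
body[6] mov  r3, #0x22 → r3=0x22
epilogue: pop r6=0x37, sp=0xc4
epilogue: pop r0=0x8b, sp=0xc5
r0 is callee-saved → restored

REG = 0x8b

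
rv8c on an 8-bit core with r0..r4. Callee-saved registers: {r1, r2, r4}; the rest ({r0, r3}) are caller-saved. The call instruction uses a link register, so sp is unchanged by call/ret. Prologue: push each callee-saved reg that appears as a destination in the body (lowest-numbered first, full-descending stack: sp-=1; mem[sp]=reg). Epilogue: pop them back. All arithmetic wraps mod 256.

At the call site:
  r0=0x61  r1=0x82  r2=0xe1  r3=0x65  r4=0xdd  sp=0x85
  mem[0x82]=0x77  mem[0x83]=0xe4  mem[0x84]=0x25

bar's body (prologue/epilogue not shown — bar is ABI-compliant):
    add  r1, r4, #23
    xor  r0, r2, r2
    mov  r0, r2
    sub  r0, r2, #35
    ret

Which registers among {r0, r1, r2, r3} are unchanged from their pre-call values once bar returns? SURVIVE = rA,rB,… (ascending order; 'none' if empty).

SURVIVE = r1,r2,r3

prologue: push r1 -> mem[0x84]=0x82, sp=0x84
body[0] add  r1, r4, #23 -> r1=0xf4
body[1] xor  r0, r2, r2 -> r0=0x00
body[2] mov  r0, r2 -> r0=0xe1
body[3] sub  r0, r2, #35 -> r0=0xbe
epilogue: pop r1=0x82, sp=0x85
r0: caller-saved, written=True
r1: callee-saved, written=True
r2: callee-saved, written=False
r3: caller-saved, written=False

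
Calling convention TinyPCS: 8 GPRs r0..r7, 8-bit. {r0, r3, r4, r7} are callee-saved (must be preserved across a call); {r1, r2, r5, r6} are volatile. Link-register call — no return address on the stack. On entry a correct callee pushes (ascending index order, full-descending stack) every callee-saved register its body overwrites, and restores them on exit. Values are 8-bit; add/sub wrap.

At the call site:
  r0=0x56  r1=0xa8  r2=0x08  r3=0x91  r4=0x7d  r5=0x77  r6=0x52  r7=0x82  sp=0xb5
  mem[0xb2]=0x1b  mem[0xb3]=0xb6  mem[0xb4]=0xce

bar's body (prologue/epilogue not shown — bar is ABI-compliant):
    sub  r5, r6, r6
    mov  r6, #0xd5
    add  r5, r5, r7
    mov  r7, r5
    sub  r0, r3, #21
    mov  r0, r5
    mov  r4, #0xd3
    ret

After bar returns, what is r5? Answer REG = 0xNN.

REG = 0x82

prologue: push r0 -> mem[0xb4]=0x56, sp=0xb4
prologue: push r4 -> mem[0xb3]=0x7d, sp=0xb3
prologue: push r7 -> mem[0xb2]=0x82, sp=0xb2
body[0] sub  r5, r6, r6 -> r5=0x00
body[1] mov  r6, #0xd5 -> r6=0xd5
body[2] add  r5, r5, r7 -> r5=0x82
body[3] mov  r7, r5 -> r7=0x82
body[4] sub  r0, r3, #21 -> r0=0x7c
body[5] mov  r0, r5 -> r0=0x82
body[6] mov  r4, #0xd3 -> r4=0xd3
epilogue: pop r7=0x82, sp=0xb3
epilogue: pop r4=0x7d, sp=0xb4
epilogue: pop r0=0x56, sp=0xb5
r5 is caller-saved -> body value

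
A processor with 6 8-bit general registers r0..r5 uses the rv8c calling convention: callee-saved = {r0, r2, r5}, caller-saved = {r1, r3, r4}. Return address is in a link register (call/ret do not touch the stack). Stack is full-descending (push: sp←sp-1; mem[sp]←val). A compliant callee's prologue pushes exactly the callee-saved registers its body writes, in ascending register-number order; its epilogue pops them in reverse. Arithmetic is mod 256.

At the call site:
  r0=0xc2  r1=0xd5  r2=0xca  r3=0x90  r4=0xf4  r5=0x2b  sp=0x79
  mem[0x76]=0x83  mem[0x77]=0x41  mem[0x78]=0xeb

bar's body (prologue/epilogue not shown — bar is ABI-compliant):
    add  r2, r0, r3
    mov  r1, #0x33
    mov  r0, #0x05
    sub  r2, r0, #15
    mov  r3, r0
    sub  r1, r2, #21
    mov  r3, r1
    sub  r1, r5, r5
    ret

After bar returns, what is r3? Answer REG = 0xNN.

prologue: push r0 -> mem[0x78]=0xc2, sp=0x78
prologue: push r2 -> mem[0x77]=0xca, sp=0x77
body[0] add  r2, r0, r3 -> r2=0x52
body[1] mov  r1, #0x33 -> r1=0x33
body[2] mov  r0, #0x05 -> r0=0x05
body[3] sub  r2, r0, #15 -> r2=0xf6
body[4] mov  r3, r0 -> r3=0x05
body[5] sub  r1, r2, #21 -> r1=0xe1
body[6] mov  r3, r1 -> r3=0xe1
body[7] sub  r1, r5, r5 -> r1=0x00
epilogue: pop r2=0xca, sp=0x78
epilogue: pop r0=0xc2, sp=0x79
r3 is caller-saved -> body value

REG = 0xe1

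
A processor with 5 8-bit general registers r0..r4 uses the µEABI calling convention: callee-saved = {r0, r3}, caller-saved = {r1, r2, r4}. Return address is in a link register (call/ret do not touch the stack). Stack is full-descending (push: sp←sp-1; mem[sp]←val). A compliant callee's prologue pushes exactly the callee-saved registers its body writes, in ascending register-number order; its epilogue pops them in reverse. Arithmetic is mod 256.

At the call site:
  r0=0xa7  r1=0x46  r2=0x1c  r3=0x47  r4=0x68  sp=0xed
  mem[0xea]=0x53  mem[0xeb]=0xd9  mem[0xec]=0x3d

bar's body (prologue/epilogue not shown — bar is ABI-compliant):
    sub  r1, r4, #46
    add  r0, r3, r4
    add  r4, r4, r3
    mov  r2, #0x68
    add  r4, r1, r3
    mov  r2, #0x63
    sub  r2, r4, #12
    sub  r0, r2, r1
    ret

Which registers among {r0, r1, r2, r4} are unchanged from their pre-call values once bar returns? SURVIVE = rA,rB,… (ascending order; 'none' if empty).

SURVIVE = r0

prologue: push r0 → mem[0xec]=0xa7, sp=0xec
body[0] sub  r1, r4, #46 → r1=0x3a
body[1] add  r0, r3, r4 → r0=0xaf
body[2] add  r4, r4, r3 → r4=0xaf
body[3] mov  r2, #0x68 → r2=0x68
body[4] add  r4, r1, r3 → r4=0x81
body[5] mov  r2, #0x63 → r2=0x63
body[6] sub  r2, r4, #12 → r2=0x75
body[7] sub  r0, r2, r1 → r0=0x3b
epilogue: pop r0=0xa7, sp=0xed
r0: callee-saved, written=True
r1: caller-saved, written=True
r2: caller-saved, written=True
r4: caller-saved, written=True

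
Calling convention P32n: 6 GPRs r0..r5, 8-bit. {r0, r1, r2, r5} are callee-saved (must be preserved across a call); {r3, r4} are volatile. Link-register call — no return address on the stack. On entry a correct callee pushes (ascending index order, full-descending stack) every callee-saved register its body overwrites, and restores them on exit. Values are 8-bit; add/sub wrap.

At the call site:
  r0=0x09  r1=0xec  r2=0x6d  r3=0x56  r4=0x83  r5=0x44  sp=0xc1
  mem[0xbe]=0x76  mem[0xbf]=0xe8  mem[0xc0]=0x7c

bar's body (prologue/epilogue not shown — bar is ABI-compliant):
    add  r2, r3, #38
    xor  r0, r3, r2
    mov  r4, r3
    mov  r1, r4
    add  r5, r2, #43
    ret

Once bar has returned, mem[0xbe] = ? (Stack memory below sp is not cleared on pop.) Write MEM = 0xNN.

MEM = 0x6d

prologue: push r0 → mem[0xc0]=0x09, sp=0xc0
prologue: push r1 → mem[0xbf]=0xec, sp=0xbf
prologue: push r2 → mem[0xbe]=0x6d, sp=0xbe
prologue: push r5 → mem[0xbd]=0x44, sp=0xbd
body[0] add  r2, r3, #38 → r2=0x7c
body[1] xor  r0, r3, r2 → r0=0x2a
body[2] mov  r4, r3 → r4=0x56
body[3] mov  r1, r4 → r1=0x56
body[4] add  r5, r2, #43 → r5=0xa7
epilogue: pop r5=0x44, sp=0xbe
epilogue: pop r2=0x6d, sp=0xbf
epilogue: pop r1=0xec, sp=0xc0
epilogue: pop r0=0x09, sp=0xc1
prologue pushed ['r0', 'r1', 'r2', 'r5'] at ['0xc0', '0xbf', '0xbe', '0xbd']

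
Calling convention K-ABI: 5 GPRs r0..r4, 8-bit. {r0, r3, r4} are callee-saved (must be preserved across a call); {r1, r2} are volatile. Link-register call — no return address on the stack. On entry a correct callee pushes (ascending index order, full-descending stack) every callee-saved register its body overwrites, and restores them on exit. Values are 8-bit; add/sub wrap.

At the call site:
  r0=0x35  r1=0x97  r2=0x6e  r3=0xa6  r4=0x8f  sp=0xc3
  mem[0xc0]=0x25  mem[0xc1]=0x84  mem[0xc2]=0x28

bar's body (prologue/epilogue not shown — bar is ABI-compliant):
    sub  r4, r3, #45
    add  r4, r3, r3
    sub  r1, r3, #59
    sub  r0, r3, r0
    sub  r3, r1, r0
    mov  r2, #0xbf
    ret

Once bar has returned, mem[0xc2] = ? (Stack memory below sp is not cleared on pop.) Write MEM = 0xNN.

MEM = 0x35

prologue: push r0 → mem[0xc2]=0x35, sp=0xc2
prologue: push r3 → mem[0xc1]=0xa6, sp=0xc1
prologue: push r4 → mem[0xc0]=0x8f, sp=0xc0
body[0] sub  r4, r3, #45 → r4=0x79
body[1] add  r4, r3, r3 → r4=0x4c
body[2] sub  r1, r3, #59 → r1=0x6b
body[3] sub  r0, r3, r0 → r0=0x71
body[4] sub  r3, r1, r0 → r3=0xfa
body[5] mov  r2, #0xbf → r2=0xbf
epilogue: pop r4=0x8f, sp=0xc1
epilogue: pop r3=0xa6, sp=0xc2
epilogue: pop r0=0x35, sp=0xc3
prologue pushed ['r0', 'r3', 'r4'] at ['0xc2', '0xc1', '0xc0']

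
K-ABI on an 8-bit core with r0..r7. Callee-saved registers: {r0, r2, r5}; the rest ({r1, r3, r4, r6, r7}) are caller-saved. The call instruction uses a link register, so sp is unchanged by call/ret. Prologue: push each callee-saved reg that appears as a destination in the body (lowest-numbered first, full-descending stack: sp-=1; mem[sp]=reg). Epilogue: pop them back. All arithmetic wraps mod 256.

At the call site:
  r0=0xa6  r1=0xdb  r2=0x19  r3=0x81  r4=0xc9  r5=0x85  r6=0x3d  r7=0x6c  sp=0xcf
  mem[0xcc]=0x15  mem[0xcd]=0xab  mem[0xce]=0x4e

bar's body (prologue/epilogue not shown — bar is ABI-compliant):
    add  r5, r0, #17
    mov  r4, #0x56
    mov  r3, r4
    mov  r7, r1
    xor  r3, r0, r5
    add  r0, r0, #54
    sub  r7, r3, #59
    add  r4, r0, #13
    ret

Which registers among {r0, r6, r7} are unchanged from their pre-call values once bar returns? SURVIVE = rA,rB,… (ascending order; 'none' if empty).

prologue: push r0 -> mem[0xce]=0xa6, sp=0xce
prologue: push r5 -> mem[0xcd]=0x85, sp=0xcd
body[0] add  r5, r0, #17 -> r5=0xb7
body[1] mov  r4, #0x56 -> r4=0x56
body[2] mov  r3, r4 -> r3=0x56
body[3] mov  r7, r1 -> r7=0xdb
body[4] xor  r3, r0, r5 -> r3=0x11
body[5] add  r0, r0, #54 -> r0=0xdc
body[6] sub  r7, r3, #59 -> r7=0xd6
body[7] add  r4, r0, #13 -> r4=0xe9
epilogue: pop r5=0x85, sp=0xce
epilogue: pop r0=0xa6, sp=0xcf
r0: callee-saved, written=True
r6: caller-saved, written=False
r7: caller-saved, written=True

SURVIVE = r0,r6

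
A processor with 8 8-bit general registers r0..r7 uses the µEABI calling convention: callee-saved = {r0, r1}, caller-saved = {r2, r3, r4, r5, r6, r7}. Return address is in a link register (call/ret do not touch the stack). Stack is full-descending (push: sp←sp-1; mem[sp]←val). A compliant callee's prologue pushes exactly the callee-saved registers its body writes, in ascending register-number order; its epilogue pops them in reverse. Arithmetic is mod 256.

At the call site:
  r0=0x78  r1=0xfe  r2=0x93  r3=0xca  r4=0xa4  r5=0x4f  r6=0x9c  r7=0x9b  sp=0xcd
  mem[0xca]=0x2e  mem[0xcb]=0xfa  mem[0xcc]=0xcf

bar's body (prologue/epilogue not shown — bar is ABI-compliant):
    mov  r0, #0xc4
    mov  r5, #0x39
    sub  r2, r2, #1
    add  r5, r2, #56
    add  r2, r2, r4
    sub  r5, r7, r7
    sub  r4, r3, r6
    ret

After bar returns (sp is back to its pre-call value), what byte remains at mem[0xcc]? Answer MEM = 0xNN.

prologue: push r0 → mem[0xcc]=0x78, sp=0xcc
body[0] mov  r0, #0xc4 → r0=0xc4
body[1] mov  r5, #0x39 → r5=0x39
body[2] sub  r2, r2, #1 → r2=0x92
body[3] add  r5, r2, #56 → r5=0xca
body[4] add  r2, r2, r4 → r2=0x36
body[5] sub  r5, r7, r7 → r5=0x00
body[6] sub  r4, r3, r6 → r4=0x2e
epilogue: pop r0=0x78, sp=0xcd
prologue pushed ['r0'] at ['0xcc']

MEM = 0x78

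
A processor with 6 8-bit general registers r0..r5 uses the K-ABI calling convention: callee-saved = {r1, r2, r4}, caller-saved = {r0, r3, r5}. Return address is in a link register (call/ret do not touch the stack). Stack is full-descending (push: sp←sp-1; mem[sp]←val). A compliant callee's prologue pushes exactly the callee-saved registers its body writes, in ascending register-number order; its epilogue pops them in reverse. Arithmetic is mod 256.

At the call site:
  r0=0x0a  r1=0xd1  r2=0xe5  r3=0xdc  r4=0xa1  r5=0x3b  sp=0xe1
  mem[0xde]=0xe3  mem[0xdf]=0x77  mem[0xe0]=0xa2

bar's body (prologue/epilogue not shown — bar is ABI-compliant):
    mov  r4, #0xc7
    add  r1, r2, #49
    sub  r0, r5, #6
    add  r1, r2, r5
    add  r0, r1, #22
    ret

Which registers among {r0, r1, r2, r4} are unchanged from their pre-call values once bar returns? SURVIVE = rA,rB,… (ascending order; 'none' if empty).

SURVIVE = r1,r2,r4

prologue: push r1 → mem[0xe0]=0xd1, sp=0xe0
prologue: push r4 → mem[0xdf]=0xa1, sp=0xdf
body[0] mov  r4, #0xc7 → r4=0xc7
body[1] add  r1, r2, #49 → r1=0x16
body[2] sub  r0, r5, #6 → r0=0x35
body[3] add  r1, r2, r5 → r1=0x20
body[4] add  r0, r1, #22 → r0=0x36
epilogue: pop r4=0xa1, sp=0xe0
epilogue: pop r1=0xd1, sp=0xe1
r0: caller-saved, written=True
r1: callee-saved, written=True
r2: callee-saved, written=False
r4: callee-saved, written=True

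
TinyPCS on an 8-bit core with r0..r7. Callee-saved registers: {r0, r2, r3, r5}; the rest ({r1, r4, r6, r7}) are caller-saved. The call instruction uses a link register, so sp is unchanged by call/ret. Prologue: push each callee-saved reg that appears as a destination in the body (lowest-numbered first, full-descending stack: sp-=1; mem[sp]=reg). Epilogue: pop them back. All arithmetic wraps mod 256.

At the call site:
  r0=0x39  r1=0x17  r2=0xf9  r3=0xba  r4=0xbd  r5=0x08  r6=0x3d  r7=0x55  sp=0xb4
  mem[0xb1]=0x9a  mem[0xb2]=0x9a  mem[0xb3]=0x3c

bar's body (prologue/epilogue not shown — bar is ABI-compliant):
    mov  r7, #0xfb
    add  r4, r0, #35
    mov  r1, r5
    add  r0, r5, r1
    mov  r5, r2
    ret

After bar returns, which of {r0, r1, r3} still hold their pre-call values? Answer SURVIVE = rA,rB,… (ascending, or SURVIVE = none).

prologue: push r0 -> mem[0xb3]=0x39, sp=0xb3
prologue: push r5 -> mem[0xb2]=0x08, sp=0xb2
body[0] mov  r7, #0xfb -> r7=0xfb
body[1] add  r4, r0, #35 -> r4=0x5c
body[2] mov  r1, r5 -> r1=0x08
body[3] add  r0, r5, r1 -> r0=0x10
body[4] mov  r5, r2 -> r5=0xf9
epilogue: pop r5=0x08, sp=0xb3
epilogue: pop r0=0x39, sp=0xb4
r0: callee-saved, written=True
r1: caller-saved, written=True
r3: callee-saved, written=False

SURVIVE = r0,r3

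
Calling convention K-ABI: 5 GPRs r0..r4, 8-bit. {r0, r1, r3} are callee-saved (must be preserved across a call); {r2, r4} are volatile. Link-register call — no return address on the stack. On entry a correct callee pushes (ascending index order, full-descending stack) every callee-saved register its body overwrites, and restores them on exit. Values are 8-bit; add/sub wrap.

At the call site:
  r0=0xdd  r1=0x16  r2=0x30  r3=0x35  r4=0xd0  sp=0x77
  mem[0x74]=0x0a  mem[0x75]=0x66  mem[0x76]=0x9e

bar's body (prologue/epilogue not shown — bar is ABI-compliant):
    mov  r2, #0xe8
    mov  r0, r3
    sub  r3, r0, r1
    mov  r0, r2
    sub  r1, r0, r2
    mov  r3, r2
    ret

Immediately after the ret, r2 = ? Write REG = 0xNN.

prologue: push r0 -> mem[0x76]=0xdd, sp=0x76
prologue: push r1 -> mem[0x75]=0x16, sp=0x75
prologue: push r3 -> mem[0x74]=0x35, sp=0x74
body[0] mov  r2, #0xe8 -> r2=0xe8
body[1] mov  r0, r3 -> r0=0x35
body[2] sub  r3, r0, r1 -> r3=0x1f
body[3] mov  r0, r2 -> r0=0xe8
body[4] sub  r1, r0, r2 -> r1=0x00
body[5] mov  r3, r2 -> r3=0xe8
epilogue: pop r3=0x35, sp=0x75
epilogue: pop r1=0x16, sp=0x76
epilogue: pop r0=0xdd, sp=0x77
r2 is caller-saved -> body value

REG = 0xe8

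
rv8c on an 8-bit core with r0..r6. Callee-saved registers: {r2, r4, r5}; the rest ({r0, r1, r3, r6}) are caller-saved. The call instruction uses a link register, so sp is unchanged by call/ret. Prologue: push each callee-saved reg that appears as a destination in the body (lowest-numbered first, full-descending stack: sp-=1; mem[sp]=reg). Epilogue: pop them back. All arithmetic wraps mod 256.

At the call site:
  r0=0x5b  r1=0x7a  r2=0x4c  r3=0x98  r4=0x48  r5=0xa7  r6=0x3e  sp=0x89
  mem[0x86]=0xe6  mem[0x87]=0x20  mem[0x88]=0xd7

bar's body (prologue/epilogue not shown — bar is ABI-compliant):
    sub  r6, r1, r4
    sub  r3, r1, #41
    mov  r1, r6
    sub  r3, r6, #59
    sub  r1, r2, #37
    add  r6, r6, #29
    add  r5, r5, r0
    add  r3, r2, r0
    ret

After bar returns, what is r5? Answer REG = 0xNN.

REG = 0xa7

prologue: push r5 -> mem[0x88]=0xa7, sp=0x88
body[0] sub  r6, r1, r4 -> r6=0x32
body[1] sub  r3, r1, #41 -> r3=0x51
body[2] mov  r1, r6 -> r1=0x32
body[3] sub  r3, r6, #59 -> r3=0xf7
body[4] sub  r1, r2, #37 -> r1=0x27
body[5] add  r6, r6, #29 -> r6=0x4f
body[6] add  r5, r5, r0 -> r5=0x02
body[7] add  r3, r2, r0 -> r3=0xa7
epilogue: pop r5=0xa7, sp=0x89
r5 is callee-saved -> restored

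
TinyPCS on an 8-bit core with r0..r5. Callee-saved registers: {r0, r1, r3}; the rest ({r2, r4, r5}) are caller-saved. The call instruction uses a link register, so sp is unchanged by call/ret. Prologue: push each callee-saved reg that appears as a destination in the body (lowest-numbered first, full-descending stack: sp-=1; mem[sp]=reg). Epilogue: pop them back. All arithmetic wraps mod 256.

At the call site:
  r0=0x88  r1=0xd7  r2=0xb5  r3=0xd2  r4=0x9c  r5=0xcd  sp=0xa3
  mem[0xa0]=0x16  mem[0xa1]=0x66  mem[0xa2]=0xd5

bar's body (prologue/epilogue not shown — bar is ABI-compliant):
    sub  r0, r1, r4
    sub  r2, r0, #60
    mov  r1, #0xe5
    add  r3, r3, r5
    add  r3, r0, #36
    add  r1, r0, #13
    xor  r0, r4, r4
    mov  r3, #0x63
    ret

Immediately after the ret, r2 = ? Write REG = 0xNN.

prologue: push r0 -> mem[0xa2]=0x88, sp=0xa2
prologue: push r1 -> mem[0xa1]=0xd7, sp=0xa1
prologue: push r3 -> mem[0xa0]=0xd2, sp=0xa0
body[0] sub  r0, r1, r4 -> r0=0x3b
body[1] sub  r2, r0, #60 -> r2=0xff
body[2] mov  r1, #0xe5 -> r1=0xe5
body[3] add  r3, r3, r5 -> r3=0x9f
body[4] add  r3, r0, #36 -> r3=0x5f
body[5] add  r1, r0, #13 -> r1=0x48
body[6] xor  r0, r4, r4 -> r0=0x00
body[7] mov  r3, #0x63 -> r3=0x63
epilogue: pop r3=0xd2, sp=0xa1
epilogue: pop r1=0xd7, sp=0xa2
epilogue: pop r0=0x88, sp=0xa3
r2 is caller-saved -> body value

REG = 0xff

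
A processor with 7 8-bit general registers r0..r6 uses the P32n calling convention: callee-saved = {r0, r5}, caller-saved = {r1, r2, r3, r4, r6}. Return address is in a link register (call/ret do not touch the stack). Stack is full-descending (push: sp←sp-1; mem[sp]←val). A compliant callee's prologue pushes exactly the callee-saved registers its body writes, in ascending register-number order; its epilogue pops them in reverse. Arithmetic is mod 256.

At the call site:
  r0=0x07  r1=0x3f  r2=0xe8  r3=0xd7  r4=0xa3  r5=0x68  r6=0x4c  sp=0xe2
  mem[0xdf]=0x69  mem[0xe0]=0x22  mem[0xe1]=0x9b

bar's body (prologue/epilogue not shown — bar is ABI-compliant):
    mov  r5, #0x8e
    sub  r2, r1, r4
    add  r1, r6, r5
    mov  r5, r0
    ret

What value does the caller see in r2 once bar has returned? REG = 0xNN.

prologue: push r5 -> mem[0xe1]=0x68, sp=0xe1
body[0] mov  r5, #0x8e -> r5=0x8e
body[1] sub  r2, r1, r4 -> r2=0x9c
body[2] add  r1, r6, r5 -> r1=0xda
body[3] mov  r5, r0 -> r5=0x07
epilogue: pop r5=0x68, sp=0xe2
r2 is caller-saved -> body value

REG = 0x9c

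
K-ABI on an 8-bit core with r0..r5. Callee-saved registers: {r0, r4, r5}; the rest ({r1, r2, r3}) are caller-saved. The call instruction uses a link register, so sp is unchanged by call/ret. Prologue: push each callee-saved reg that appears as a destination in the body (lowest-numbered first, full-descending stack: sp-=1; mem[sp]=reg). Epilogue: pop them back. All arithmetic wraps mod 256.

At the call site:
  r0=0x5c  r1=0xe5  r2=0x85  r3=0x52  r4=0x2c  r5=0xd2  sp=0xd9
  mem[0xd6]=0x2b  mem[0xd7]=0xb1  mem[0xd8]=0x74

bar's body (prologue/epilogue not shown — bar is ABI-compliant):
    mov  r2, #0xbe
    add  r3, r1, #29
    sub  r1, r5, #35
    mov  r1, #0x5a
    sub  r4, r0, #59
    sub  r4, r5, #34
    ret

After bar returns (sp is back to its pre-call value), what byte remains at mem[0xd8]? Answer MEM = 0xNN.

MEM = 0x2c

prologue: push r4 -> mem[0xd8]=0x2c, sp=0xd8
body[0] mov  r2, #0xbe -> r2=0xbe
body[1] add  r3, r1, #29 -> r3=0x02
body[2] sub  r1, r5, #35 -> r1=0xaf
body[3] mov  r1, #0x5a -> r1=0x5a
body[4] sub  r4, r0, #59 -> r4=0x21
body[5] sub  r4, r5, #34 -> r4=0xb0
epilogue: pop r4=0x2c, sp=0xd9
prologue pushed ['r4'] at ['0xd8']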